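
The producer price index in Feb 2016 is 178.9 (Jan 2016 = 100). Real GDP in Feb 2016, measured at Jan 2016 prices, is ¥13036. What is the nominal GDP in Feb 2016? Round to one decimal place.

Nominal = Real × (Index/100) = 13036 × (178.9/100)
        = 13036 × 1.789 = 23321.4040

23321.4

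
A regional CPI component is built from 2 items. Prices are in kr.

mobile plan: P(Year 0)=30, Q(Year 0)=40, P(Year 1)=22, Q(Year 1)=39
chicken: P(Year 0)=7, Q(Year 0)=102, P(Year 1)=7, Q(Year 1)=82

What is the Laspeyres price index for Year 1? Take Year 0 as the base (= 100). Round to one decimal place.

Laspeyres price index uses base-period quantities as weights.
ΣP(Year 1)·Q(Year 0) = 22×40 + 7×102 = 880 + 714 = 1594
ΣP(Year 0)·Q(Year 0) = 30×40 + 7×102 = 1200 + 714 = 1914
Index = 1594 / 1914 × 100 = 83.2811

83.3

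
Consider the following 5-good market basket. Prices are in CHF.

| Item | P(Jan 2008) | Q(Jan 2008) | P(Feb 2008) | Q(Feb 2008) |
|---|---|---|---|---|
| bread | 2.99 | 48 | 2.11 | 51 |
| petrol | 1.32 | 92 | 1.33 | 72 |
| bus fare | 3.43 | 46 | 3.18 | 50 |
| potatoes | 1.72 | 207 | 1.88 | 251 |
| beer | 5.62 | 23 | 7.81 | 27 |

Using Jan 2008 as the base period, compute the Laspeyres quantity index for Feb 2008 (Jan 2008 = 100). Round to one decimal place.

110.4

Laspeyres quantity index uses base-period prices as weights.
ΣP(Jan 2008)·Q(Feb 2008) = 2.99×51 + 1.32×72 + 3.43×50 + 1.72×251 + 5.62×27 = 152.49 + 95.04 + 171.5 + 431.72 + 151.74 = 1002.49
ΣP(Jan 2008)·Q(Jan 2008) = 2.99×48 + 1.32×92 + 3.43×46 + 1.72×207 + 5.62×23 = 143.52 + 121.44 + 157.78 + 356.04 + 129.26 = 908.04
Index = 1002.49 / 908.04 × 100 = 110.4015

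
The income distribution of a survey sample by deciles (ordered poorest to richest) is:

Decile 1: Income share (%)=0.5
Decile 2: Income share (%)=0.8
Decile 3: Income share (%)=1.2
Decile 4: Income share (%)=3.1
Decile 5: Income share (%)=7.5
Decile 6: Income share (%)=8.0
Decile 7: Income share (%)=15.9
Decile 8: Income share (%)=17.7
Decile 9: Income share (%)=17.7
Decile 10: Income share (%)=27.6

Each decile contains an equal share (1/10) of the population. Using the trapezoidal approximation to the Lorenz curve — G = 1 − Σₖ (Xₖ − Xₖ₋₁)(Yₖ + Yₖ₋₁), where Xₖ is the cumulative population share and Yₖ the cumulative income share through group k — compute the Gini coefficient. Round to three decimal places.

0.484

Cumulative income shares Yₖ: 0.0050, 0.0130, 0.0250, 0.0560, 0.1310, 0.2110, 0.3700, 0.5470, 0.7240, 1.0000
Σ (Xₖ−Xₖ₋₁)(Yₖ+Yₖ₋₁) = (1/10)(0.0050+0.0000) + (1/10)(0.0130+0.0050) + (1/10)(0.0250+0.0130) + (1/10)(0.0560+0.0250) + (1/10)(0.1310+0.0560) + (1/10)(0.2110+0.1310) + (1/10)(0.3700+0.2110) + (1/10)(0.5470+0.3700) + (1/10)(0.7240+0.5470) + (1/10)(1.0000+0.7240)
  = 0.0005 + 0.0018 + 0.0038 + 0.0081 + 0.0187 + 0.0342 + 0.0581 + 0.0917 + 0.1271 + 0.1724 = 0.5164
G = 1 − 0.5164 = 0.4836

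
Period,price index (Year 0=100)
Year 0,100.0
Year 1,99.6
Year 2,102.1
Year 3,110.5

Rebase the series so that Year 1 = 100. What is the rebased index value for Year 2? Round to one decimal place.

102.5

Rebased(Year 2) = 102.1 / 99.6 × 100 = 102.5100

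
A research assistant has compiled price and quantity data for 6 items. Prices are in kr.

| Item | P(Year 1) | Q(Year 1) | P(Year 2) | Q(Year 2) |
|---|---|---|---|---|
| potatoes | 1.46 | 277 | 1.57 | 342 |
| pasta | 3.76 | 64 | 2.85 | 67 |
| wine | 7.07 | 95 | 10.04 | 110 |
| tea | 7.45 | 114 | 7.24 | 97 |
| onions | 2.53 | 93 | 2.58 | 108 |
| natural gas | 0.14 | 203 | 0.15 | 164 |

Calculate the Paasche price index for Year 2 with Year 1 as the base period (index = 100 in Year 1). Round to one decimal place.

111.4

Paasche price index uses current-period quantities as weights.
ΣP(Year 2)·Q(Year 2) = 1.57×342 + 2.85×67 + 10.04×110 + 7.24×97 + 2.58×108 + 0.15×164 = 536.94 + 190.95 + 1104.4 + 702.28 + 278.64 + 24.6 = 2837.81
ΣP(Year 1)·Q(Year 2) = 1.46×342 + 3.76×67 + 7.07×110 + 7.45×97 + 2.53×108 + 0.14×164 = 499.32 + 251.92 + 777.7 + 722.65 + 273.24 + 22.96 = 2547.79
Index = 2837.81 / 2547.79 × 100 = 111.3832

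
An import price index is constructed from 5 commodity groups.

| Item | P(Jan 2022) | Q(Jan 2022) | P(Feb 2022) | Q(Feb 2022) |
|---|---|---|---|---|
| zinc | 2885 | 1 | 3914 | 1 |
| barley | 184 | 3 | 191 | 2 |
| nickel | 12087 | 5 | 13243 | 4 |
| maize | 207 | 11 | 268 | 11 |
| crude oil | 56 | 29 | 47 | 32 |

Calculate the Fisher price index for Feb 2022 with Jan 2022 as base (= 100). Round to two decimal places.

Laspeyres component (base-period weights):
ΣP(Feb 2022)Q(Jan 2022) = 3914×1 + 191×3 + 13243×5 + 268×11 + 47×29 = 3914 + 573 + 66215 + 2948 + 1363 = 75013
ΣP(Jan 2022)Q(Jan 2022) = 2885×1 + 184×3 + 12087×5 + 207×11 + 56×29 = 2885 + 552 + 60435 + 2277 + 1624 = 67773
L = 75013 / 67773 × 100 = 110.6827
Paasche component (current-period weights):
ΣP(Feb 2022)Q(Feb 2022) = 3914×1 + 191×2 + 13243×4 + 268×11 + 47×32 = 3914 + 382 + 52972 + 2948 + 1504 = 61720
ΣP(Jan 2022)Q(Feb 2022) = 2885×1 + 184×2 + 12087×4 + 207×11 + 56×32 = 2885 + 368 + 48348 + 2277 + 1792 = 55670
P = 61720 / 55670 × 100 = 110.8676
Fisher = √(L × P) = √(110.6827 × 110.8676) = 110.7751

110.78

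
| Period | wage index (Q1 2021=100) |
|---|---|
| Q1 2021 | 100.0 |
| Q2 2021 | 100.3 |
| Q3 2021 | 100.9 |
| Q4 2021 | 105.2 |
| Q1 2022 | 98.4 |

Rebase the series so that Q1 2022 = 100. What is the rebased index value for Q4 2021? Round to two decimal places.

106.91

Rebased(Q4 2021) = 105.2 / 98.4 × 100 = 106.9106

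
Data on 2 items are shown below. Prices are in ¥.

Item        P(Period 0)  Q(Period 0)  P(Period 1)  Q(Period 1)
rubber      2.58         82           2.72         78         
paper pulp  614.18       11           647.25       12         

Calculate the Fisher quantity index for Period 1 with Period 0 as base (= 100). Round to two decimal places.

108.67

Laspeyres component (base-period weights):
ΣP(Period 0)Q(Period 1) = 2.58×78 + 614.18×12 = 201.24 + 7370.16 = 7571.4
ΣP(Period 0)Q(Period 0) = 2.58×82 + 614.18×11 = 211.56 + 6755.98 = 6967.54
L = 7571.4 / 6967.54 × 100 = 108.6668
Paasche component (current-period weights):
ΣP(Period 1)Q(Period 1) = 2.72×78 + 647.25×12 = 212.16 + 7767 = 7979.16
ΣP(Period 1)Q(Period 0) = 2.72×82 + 647.25×11 = 223.04 + 7119.75 = 7342.79
P = 7979.16 / 7342.79 × 100 = 108.6666
Fisher = √(L × P) = √(108.6668 × 108.6666) = 108.6667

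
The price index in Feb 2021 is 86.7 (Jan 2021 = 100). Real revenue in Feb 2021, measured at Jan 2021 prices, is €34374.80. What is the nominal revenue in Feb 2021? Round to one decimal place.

29803.0

Nominal = Real × (Index/100) = 34374.80 × (86.7/100)
        = 34374.80 × 0.867 = 29802.9516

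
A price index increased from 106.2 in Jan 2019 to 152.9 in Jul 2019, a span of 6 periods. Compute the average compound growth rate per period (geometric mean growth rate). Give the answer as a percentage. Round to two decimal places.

6.26%

Growth factor = (152.9/106.2)^(1/6) = (1.439736)^(1/6) = 1.062626
Growth rate = 1.062626 − 1 = 0.062626 = 6.2626%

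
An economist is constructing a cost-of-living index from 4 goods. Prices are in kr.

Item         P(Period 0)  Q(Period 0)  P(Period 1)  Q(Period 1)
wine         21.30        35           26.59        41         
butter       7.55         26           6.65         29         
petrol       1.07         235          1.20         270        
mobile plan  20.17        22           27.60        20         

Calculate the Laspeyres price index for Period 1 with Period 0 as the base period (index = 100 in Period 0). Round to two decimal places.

121.73

Laspeyres price index uses base-period quantities as weights.
ΣP(Period 1)·Q(Period 0) = 26.59×35 + 6.65×26 + 1.20×235 + 27.60×22 = 930.65 + 172.9 + 282 + 607.2 = 1992.75
ΣP(Period 0)·Q(Period 0) = 21.30×35 + 7.55×26 + 1.07×235 + 20.17×22 = 745.5 + 196.3 + 251.45 + 443.74 = 1636.99
Index = 1992.75 / 1636.99 × 100 = 121.7326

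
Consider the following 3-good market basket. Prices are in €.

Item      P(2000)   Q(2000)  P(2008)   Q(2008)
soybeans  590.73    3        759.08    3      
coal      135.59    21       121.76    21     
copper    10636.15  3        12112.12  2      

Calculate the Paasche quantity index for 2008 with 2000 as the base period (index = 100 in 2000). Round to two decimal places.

Paasche quantity index uses current-period prices as weights.
ΣP(2008)·Q(2008) = 759.08×3 + 121.76×21 + 12112.12×2 = 2277.24 + 2556.96 + 24224.24 = 29058.44
ΣP(2008)·Q(2000) = 759.08×3 + 121.76×21 + 12112.12×3 = 2277.24 + 2556.96 + 36336.36 = 41170.56
Index = 29058.44 / 41170.56 × 100 = 70.5806

70.58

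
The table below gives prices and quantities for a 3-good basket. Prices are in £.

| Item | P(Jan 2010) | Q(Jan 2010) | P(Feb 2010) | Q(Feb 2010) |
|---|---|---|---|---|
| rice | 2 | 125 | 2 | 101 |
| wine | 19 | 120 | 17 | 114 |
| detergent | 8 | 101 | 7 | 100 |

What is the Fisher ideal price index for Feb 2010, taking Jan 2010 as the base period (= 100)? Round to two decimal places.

89.72

Laspeyres component (base-period weights):
ΣP(Feb 2010)Q(Jan 2010) = 2×125 + 17×120 + 7×101 = 250 + 2040 + 707 = 2997
ΣP(Jan 2010)Q(Jan 2010) = 2×125 + 19×120 + 8×101 = 250 + 2280 + 808 = 3338
L = 2997 / 3338 × 100 = 89.7843
Paasche component (current-period weights):
ΣP(Feb 2010)Q(Feb 2010) = 2×101 + 17×114 + 7×100 = 202 + 1938 + 700 = 2840
ΣP(Jan 2010)Q(Feb 2010) = 2×101 + 19×114 + 8×100 = 202 + 2166 + 800 = 3168
P = 2840 / 3168 × 100 = 89.6465
Fisher = √(L × P) = √(89.7843 × 89.6465) = 89.7154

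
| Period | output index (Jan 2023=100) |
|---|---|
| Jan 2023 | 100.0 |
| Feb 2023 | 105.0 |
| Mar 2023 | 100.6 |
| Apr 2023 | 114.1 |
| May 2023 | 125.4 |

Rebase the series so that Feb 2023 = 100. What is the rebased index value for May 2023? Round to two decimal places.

119.43

Rebased(May 2023) = 125.4 / 105.0 × 100 = 119.4286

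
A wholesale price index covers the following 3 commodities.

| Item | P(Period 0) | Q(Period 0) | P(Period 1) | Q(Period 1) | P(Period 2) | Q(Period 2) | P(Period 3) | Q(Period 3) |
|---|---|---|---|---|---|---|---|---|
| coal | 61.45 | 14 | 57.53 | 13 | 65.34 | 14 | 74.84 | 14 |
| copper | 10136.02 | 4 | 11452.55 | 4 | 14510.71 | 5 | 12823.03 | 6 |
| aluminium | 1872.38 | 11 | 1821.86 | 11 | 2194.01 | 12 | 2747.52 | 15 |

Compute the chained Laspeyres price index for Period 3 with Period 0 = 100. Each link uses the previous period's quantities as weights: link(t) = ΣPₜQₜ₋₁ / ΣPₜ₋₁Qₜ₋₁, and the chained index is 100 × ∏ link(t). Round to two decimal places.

131.79

Link Period 0→Period 1:
ΣP(Period 1)Q(Period 0) = 57.53×14 + 11452.55×4 + 1821.86×11 = 805.42 + 45810.2 + 20040.46 = 66656.08
ΣP(Period 0)Q(Period 0) = 61.45×14 + 10136.02×4 + 1872.38×11 = 860.3 + 40544.08 + 20596.18 = 62000.56
link = 66656.08/62000.56 = 1.075088
Link Period 1→Period 2:
ΣP(Period 2)Q(Period 1) = 65.34×13 + 14510.71×4 + 2194.01×11 = 849.42 + 58042.84 + 24134.11 = 83026.37
ΣP(Period 1)Q(Period 1) = 57.53×13 + 11452.55×4 + 1821.86×11 = 747.89 + 45810.2 + 20040.46 = 66598.55
link = 83026.37/66598.55 = 1.246669
Link Period 2→Period 3:
ΣP(Period 3)Q(Period 2) = 74.84×14 + 12823.03×5 + 2747.52×12 = 1047.76 + 64115.15 + 32970.24 = 98133.15
ΣP(Period 2)Q(Period 2) = 65.34×14 + 14510.71×5 + 2194.01×12 = 914.76 + 72553.55 + 26328.12 = 99796.43
link = 98133.15/99796.43 = 0.983333
Chained index = 100 × 1.075088 × 1.246669 × 0.983333 = 131.7942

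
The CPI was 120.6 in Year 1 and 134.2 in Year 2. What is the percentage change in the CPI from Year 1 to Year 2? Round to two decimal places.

11.28%

Change = (134.2 − 120.6) / 120.6 × 100
       = 13.6 / 120.6 × 100 = 11.2769%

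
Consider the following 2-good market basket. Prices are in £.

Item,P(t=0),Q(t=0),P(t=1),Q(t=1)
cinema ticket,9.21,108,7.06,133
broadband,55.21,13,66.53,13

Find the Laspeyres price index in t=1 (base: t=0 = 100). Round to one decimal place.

Laspeyres price index uses base-period quantities as weights.
ΣP(t=1)·Q(t=0) = 7.06×108 + 66.53×13 = 762.48 + 864.89 = 1627.37
ΣP(t=0)·Q(t=0) = 9.21×108 + 55.21×13 = 994.68 + 717.73 = 1712.41
Index = 1627.37 / 1712.41 × 100 = 95.0339

95.0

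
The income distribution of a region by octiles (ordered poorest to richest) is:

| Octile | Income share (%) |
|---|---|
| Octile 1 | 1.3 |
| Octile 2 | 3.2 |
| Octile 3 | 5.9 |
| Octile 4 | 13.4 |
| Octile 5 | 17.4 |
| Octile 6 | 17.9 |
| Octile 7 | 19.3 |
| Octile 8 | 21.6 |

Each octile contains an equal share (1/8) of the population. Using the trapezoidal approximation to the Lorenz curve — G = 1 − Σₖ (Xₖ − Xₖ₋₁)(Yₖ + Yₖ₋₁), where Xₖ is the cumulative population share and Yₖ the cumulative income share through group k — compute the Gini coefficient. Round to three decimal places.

Cumulative income shares Yₖ: 0.0130, 0.0450, 0.1040, 0.2380, 0.4120, 0.5910, 0.7840, 1.0000
Σ (Xₖ−Xₖ₋₁)(Yₖ+Yₖ₋₁) = (1/8)(0.0130+0.0000) + (1/8)(0.0450+0.0130) + (1/8)(0.1040+0.0450) + (1/8)(0.2380+0.1040) + (1/8)(0.4120+0.2380) + (1/8)(0.5910+0.4120) + (1/8)(0.7840+0.5910) + (1/8)(1.0000+0.7840)
  = 0.0016 + 0.0072 + 0.0186 + 0.0428 + 0.0813 + 0.1254 + 0.1719 + 0.2230 = 0.6718
G = 1 − 0.6718 = 0.3282

0.328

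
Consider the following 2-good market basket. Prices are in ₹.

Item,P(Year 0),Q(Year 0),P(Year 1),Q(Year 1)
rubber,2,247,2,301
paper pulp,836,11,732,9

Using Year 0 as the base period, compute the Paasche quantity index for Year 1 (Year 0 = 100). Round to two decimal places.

84.13

Paasche quantity index uses current-period prices as weights.
ΣP(Year 1)·Q(Year 1) = 2×301 + 732×9 = 602 + 6588 = 7190
ΣP(Year 1)·Q(Year 0) = 2×247 + 732×11 = 494 + 8052 = 8546
Index = 7190 / 8546 × 100 = 84.1329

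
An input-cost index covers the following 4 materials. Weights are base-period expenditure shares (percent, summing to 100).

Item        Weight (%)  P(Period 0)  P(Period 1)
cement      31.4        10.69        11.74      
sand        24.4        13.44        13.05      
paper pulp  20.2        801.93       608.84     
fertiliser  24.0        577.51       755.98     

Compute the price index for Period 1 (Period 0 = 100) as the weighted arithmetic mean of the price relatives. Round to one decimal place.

cement: 31.4 × (11.74/10.69) = 31.4 × 1.098223 = 34.4842
sand: 24.4 × (13.05/13.44) = 24.4 × 0.970982 = 23.6920
paper pulp: 20.2 × (608.84/801.93) = 20.2 × 0.759218 = 15.3362
fertiliser: 24.0 × (755.98/577.51) = 24.0 × 1.309034 = 31.4168
Index = Σ wᵢ·(p₁ᵢ/p₀ᵢ) = 34.4842 + 23.6920 + 15.3362 + 31.4168 = 104.9292

104.9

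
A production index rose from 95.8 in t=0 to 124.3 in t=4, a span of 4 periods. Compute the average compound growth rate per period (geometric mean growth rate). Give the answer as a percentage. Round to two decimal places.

6.73%

Growth factor = (124.3/95.8)^(1/4) = (1.297495)^(1/4) = 1.067275
Growth rate = 1.067275 − 1 = 0.067275 = 6.7275%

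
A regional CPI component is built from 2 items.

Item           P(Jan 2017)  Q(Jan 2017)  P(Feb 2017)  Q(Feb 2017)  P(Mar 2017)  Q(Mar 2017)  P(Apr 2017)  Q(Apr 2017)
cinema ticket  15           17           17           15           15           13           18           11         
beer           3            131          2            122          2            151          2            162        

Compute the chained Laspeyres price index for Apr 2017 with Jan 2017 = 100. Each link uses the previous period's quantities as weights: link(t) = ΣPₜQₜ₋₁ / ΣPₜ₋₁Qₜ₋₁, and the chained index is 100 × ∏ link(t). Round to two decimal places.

86.19

Link Jan 2017→Feb 2017:
ΣP(Feb 2017)Q(Jan 2017) = 17×17 + 2×131 = 289 + 262 = 551
ΣP(Jan 2017)Q(Jan 2017) = 15×17 + 3×131 = 255 + 393 = 648
link = 551/648 = 0.850309
Link Feb 2017→Mar 2017:
ΣP(Mar 2017)Q(Feb 2017) = 15×15 + 2×122 = 225 + 244 = 469
ΣP(Feb 2017)Q(Feb 2017) = 17×15 + 2×122 = 255 + 244 = 499
link = 469/499 = 0.939880
Link Mar 2017→Apr 2017:
ΣP(Apr 2017)Q(Mar 2017) = 18×13 + 2×151 = 234 + 302 = 536
ΣP(Mar 2017)Q(Mar 2017) = 15×13 + 2×151 = 195 + 302 = 497
link = 536/497 = 1.078471
Chained index = 100 × 0.850309 × 0.939880 × 1.078471 = 86.1901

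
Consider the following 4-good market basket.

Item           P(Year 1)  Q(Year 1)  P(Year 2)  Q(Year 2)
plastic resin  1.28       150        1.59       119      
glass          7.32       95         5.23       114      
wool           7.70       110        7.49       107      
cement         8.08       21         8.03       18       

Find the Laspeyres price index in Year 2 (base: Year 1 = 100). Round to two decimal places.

Laspeyres price index uses base-period quantities as weights.
ΣP(Year 2)·Q(Year 1) = 1.59×150 + 5.23×95 + 7.49×110 + 8.03×21 = 238.5 + 496.85 + 823.9 + 168.63 = 1727.88
ΣP(Year 1)·Q(Year 1) = 1.28×150 + 7.32×95 + 7.70×110 + 8.08×21 = 192 + 695.4 + 847 + 169.68 = 1904.08
Index = 1727.88 / 1904.08 × 100 = 90.7462

90.75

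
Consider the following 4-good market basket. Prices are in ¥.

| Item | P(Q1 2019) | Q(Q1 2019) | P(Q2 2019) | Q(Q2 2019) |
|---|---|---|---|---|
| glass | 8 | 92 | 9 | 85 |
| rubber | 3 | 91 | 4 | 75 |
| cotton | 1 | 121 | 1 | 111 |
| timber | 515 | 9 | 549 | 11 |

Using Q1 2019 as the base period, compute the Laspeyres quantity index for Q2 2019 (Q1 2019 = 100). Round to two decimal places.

Laspeyres quantity index uses base-period prices as weights.
ΣP(Q1 2019)·Q(Q2 2019) = 8×85 + 3×75 + 1×111 + 515×11 = 680 + 225 + 111 + 5665 = 6681
ΣP(Q1 2019)·Q(Q1 2019) = 8×92 + 3×91 + 1×121 + 515×9 = 736 + 273 + 121 + 4635 = 5765
Index = 6681 / 5765 × 100 = 115.8890

115.89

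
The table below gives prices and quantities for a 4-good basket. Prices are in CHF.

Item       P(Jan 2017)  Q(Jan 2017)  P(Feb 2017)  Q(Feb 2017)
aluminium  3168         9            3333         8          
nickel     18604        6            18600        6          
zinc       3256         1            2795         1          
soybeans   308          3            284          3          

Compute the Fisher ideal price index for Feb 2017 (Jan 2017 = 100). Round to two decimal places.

100.59

Laspeyres component (base-period weights):
ΣP(Feb 2017)Q(Jan 2017) = 3333×9 + 18600×6 + 2795×1 + 284×3 = 29997 + 111600 + 2795 + 852 = 145244
ΣP(Jan 2017)Q(Jan 2017) = 3168×9 + 18604×6 + 3256×1 + 308×3 = 28512 + 111624 + 3256 + 924 = 144316
L = 145244 / 144316 × 100 = 100.6430
Paasche component (current-period weights):
ΣP(Feb 2017)Q(Feb 2017) = 3333×8 + 18600×6 + 2795×1 + 284×3 = 26664 + 111600 + 2795 + 852 = 141911
ΣP(Jan 2017)Q(Feb 2017) = 3168×8 + 18604×6 + 3256×1 + 308×3 = 25344 + 111624 + 3256 + 924 = 141148
P = 141911 / 141148 × 100 = 100.5406
Fisher = √(L × P) = √(100.6430 × 100.5406) = 100.5918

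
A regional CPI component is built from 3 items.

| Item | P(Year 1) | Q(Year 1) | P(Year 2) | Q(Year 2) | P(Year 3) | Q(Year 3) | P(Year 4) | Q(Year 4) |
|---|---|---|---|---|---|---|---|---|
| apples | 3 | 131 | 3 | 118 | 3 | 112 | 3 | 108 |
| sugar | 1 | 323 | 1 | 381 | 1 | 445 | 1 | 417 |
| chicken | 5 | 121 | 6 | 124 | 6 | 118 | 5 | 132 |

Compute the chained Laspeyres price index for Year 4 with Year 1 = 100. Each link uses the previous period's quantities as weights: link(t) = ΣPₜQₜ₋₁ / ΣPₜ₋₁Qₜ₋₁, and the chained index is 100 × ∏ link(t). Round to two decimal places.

100.51

Link Year 1→Year 2:
ΣP(Year 2)Q(Year 1) = 3×131 + 1×323 + 6×121 = 393 + 323 + 726 = 1442
ΣP(Year 1)Q(Year 1) = 3×131 + 1×323 + 5×121 = 393 + 323 + 605 = 1321
link = 1442/1321 = 1.091597
Link Year 2→Year 3:
ΣP(Year 3)Q(Year 2) = 3×118 + 1×381 + 6×124 = 354 + 381 + 744 = 1479
ΣP(Year 2)Q(Year 2) = 3×118 + 1×381 + 6×124 = 354 + 381 + 744 = 1479
link = 1479/1479 = 1.000000
Link Year 3→Year 4:
ΣP(Year 4)Q(Year 3) = 3×112 + 1×445 + 5×118 = 336 + 445 + 590 = 1371
ΣP(Year 3)Q(Year 3) = 3×112 + 1×445 + 6×118 = 336 + 445 + 708 = 1489
link = 1371/1489 = 0.920752
Chained index = 100 × 1.091597 × 1.000000 × 0.920752 = 100.5091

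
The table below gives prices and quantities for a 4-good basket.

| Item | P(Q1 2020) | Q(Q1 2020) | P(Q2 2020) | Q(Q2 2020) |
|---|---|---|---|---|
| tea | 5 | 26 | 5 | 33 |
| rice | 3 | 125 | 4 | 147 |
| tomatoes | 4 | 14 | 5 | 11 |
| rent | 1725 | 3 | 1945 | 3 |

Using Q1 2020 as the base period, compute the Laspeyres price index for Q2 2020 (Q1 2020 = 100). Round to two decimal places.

113.93

Laspeyres price index uses base-period quantities as weights.
ΣP(Q2 2020)·Q(Q1 2020) = 5×26 + 4×125 + 5×14 + 1945×3 = 130 + 500 + 70 + 5835 = 6535
ΣP(Q1 2020)·Q(Q1 2020) = 5×26 + 3×125 + 4×14 + 1725×3 = 130 + 375 + 56 + 5175 = 5736
Index = 6535 / 5736 × 100 = 113.9296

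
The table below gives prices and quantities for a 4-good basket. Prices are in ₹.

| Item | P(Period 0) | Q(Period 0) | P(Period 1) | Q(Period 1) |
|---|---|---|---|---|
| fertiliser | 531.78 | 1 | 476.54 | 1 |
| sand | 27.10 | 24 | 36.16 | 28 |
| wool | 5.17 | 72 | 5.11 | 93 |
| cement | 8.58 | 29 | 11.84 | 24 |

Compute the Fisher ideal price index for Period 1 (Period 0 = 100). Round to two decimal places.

Laspeyres component (base-period weights):
ΣP(Period 1)Q(Period 0) = 476.54×1 + 36.16×24 + 5.11×72 + 11.84×29 = 476.54 + 867.84 + 367.92 + 343.36 = 2055.66
ΣP(Period 0)Q(Period 0) = 531.78×1 + 27.10×24 + 5.17×72 + 8.58×29 = 531.78 + 650.4 + 372.24 + 248.82 = 1803.24
L = 2055.66 / 1803.24 × 100 = 113.9981
Paasche component (current-period weights):
ΣP(Period 1)Q(Period 1) = 476.54×1 + 36.16×28 + 5.11×93 + 11.84×24 = 476.54 + 1012.48 + 475.23 + 284.16 = 2248.41
ΣP(Period 0)Q(Period 1) = 531.78×1 + 27.10×28 + 5.17×93 + 8.58×24 = 531.78 + 758.8 + 480.81 + 205.92 = 1977.31
P = 2248.41 / 1977.31 × 100 = 113.7105
Fisher = √(L × P) = √(113.9981 × 113.7105) = 113.8543

113.85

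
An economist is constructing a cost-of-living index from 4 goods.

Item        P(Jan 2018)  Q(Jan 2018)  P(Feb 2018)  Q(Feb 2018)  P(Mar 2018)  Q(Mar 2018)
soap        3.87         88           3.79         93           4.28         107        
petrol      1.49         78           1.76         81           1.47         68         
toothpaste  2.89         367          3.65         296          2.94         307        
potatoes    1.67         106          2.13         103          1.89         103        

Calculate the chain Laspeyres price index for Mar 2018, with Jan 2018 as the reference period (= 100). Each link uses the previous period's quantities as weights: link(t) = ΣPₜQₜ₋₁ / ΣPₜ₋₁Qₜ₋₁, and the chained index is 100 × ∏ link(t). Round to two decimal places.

105.92

Link Jan 2018→Feb 2018:
ΣP(Feb 2018)Q(Jan 2018) = 3.79×88 + 1.76×78 + 3.65×367 + 2.13×106 = 333.52 + 137.28 + 1339.55 + 225.78 = 2036.13
ΣP(Jan 2018)Q(Jan 2018) = 3.87×88 + 1.49×78 + 2.89×367 + 1.67×106 = 340.56 + 116.22 + 1060.63 + 177.02 = 1694.43
link = 2036.13/1694.43 = 1.201661
Link Feb 2018→Mar 2018:
ΣP(Mar 2018)Q(Feb 2018) = 4.28×93 + 1.47×81 + 2.94×296 + 1.89×103 = 398.04 + 119.07 + 870.24 + 194.67 = 1582.02
ΣP(Feb 2018)Q(Feb 2018) = 3.79×93 + 1.76×81 + 3.65×296 + 2.13×103 = 352.47 + 142.56 + 1080.4 + 219.39 = 1794.82
link = 1582.02/1794.82 = 0.881437
Chained index = 100 × 1.201661 × 0.881437 = 105.9188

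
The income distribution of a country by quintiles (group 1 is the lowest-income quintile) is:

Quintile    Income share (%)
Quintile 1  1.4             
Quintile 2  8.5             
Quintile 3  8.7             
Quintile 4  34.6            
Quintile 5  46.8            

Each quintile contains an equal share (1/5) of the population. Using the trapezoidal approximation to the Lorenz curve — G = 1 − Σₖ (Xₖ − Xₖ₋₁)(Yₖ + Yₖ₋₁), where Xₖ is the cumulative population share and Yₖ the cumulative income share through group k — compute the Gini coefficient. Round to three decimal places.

0.468

Cumulative income shares Yₖ: 0.0140, 0.0990, 0.1860, 0.5320, 1.0000
Σ (Xₖ−Xₖ₋₁)(Yₖ+Yₖ₋₁) = (1/5)(0.0140+0.0000) + (1/5)(0.0990+0.0140) + (1/5)(0.1860+0.0990) + (1/5)(0.5320+0.1860) + (1/5)(1.0000+0.5320)
  = 0.0028 + 0.0226 + 0.0570 + 0.1436 + 0.3064 = 0.5324
G = 1 − 0.5324 = 0.4676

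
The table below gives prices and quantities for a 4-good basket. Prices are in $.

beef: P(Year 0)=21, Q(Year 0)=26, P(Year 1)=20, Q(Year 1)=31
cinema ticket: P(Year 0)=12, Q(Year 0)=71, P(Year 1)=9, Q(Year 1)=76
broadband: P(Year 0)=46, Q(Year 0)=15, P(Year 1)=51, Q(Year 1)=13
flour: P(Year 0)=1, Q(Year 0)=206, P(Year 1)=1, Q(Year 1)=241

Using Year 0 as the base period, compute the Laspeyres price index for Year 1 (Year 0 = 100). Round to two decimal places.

92.85

Laspeyres price index uses base-period quantities as weights.
ΣP(Year 1)·Q(Year 0) = 20×26 + 9×71 + 51×15 + 1×206 = 520 + 639 + 765 + 206 = 2130
ΣP(Year 0)·Q(Year 0) = 21×26 + 12×71 + 46×15 + 1×206 = 546 + 852 + 690 + 206 = 2294
Index = 2130 / 2294 × 100 = 92.8509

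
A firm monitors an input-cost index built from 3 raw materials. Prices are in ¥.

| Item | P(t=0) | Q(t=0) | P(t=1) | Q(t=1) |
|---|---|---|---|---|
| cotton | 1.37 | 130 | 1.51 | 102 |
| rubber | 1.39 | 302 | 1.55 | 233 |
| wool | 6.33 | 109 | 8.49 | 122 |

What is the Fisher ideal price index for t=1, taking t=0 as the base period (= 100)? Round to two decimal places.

124.47

Laspeyres component (base-period weights):
ΣP(t=1)Q(t=0) = 1.51×130 + 1.55×302 + 8.49×109 = 196.3 + 468.1 + 925.41 = 1589.81
ΣP(t=0)Q(t=0) = 1.37×130 + 1.39×302 + 6.33×109 = 178.1 + 419.78 + 689.97 = 1287.85
L = 1589.81 / 1287.85 × 100 = 123.4468
Paasche component (current-period weights):
ΣP(t=1)Q(t=1) = 1.51×102 + 1.55×233 + 8.49×122 = 154.02 + 361.15 + 1035.78 = 1550.95
ΣP(t=0)Q(t=1) = 1.37×102 + 1.39×233 + 6.33×122 = 139.74 + 323.87 + 772.26 = 1235.87
P = 1550.95 / 1235.87 × 100 = 125.4946
Fisher = √(L × P) = √(123.4468 × 125.4946) = 124.4665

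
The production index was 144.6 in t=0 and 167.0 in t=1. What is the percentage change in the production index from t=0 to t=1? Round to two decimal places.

Change = (167.0 − 144.6) / 144.6 × 100
       = 22.4 / 144.6 × 100 = 15.4910%

15.49%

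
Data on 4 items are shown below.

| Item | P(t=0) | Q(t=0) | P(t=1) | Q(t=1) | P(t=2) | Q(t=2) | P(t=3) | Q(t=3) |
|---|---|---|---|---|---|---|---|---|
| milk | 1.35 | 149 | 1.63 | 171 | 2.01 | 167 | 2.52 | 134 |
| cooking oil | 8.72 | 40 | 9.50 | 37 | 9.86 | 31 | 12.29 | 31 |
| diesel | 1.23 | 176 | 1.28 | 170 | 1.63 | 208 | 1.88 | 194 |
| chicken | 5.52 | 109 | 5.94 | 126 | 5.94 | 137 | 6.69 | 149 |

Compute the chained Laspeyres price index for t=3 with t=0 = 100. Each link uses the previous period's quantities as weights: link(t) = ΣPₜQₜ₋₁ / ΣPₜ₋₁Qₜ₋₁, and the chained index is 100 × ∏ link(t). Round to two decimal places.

Link t=0→t=1:
ΣP(t=1)Q(t=0) = 1.63×149 + 9.50×40 + 1.28×176 + 5.94×109 = 242.87 + 380 + 225.28 + 647.46 = 1495.61
ΣP(t=0)Q(t=0) = 1.35×149 + 8.72×40 + 1.23×176 + 5.52×109 = 201.15 + 348.8 + 216.48 + 601.68 = 1368.11
link = 1495.61/1368.11 = 1.093194
Link t=1→t=2:
ΣP(t=2)Q(t=1) = 2.01×171 + 9.86×37 + 1.63×170 + 5.94×126 = 343.71 + 364.82 + 277.1 + 748.44 = 1734.07
ΣP(t=1)Q(t=1) = 1.63×171 + 9.50×37 + 1.28×170 + 5.94×126 = 278.73 + 351.5 + 217.6 + 748.44 = 1596.27
link = 1734.07/1596.27 = 1.086326
Link t=2→t=3:
ΣP(t=3)Q(t=2) = 2.52×167 + 12.29×31 + 1.88×208 + 6.69×137 = 420.84 + 380.99 + 391.04 + 916.53 = 2109.4
ΣP(t=2)Q(t=2) = 2.01×167 + 9.86×31 + 1.63×208 + 5.94×137 = 335.67 + 305.66 + 339.04 + 813.78 = 1794.15
link = 2109.4/1794.15 = 1.175710
Chained index = 100 × 1.093194 × 1.086326 × 1.175710 = 139.6233

139.62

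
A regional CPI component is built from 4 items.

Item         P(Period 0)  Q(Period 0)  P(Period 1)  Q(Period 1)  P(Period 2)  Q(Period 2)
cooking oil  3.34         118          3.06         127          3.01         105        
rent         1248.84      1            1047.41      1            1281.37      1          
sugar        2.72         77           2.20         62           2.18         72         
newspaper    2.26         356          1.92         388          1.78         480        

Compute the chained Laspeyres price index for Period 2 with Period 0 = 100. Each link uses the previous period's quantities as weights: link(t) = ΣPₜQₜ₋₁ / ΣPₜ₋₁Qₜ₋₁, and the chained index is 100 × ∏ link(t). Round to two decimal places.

91.43

Link Period 0→Period 1:
ΣP(Period 1)Q(Period 0) = 3.06×118 + 1047.41×1 + 2.20×77 + 1.92×356 = 361.08 + 1047.41 + 169.4 + 683.52 = 2261.41
ΣP(Period 0)Q(Period 0) = 3.34×118 + 1248.84×1 + 2.72×77 + 2.26×356 = 394.12 + 1248.84 + 209.44 + 804.56 = 2656.96
link = 2261.41/2656.96 = 0.851127
Link Period 1→Period 2:
ΣP(Period 2)Q(Period 1) = 3.01×127 + 1281.37×1 + 2.18×62 + 1.78×388 = 382.27 + 1281.37 + 135.16 + 690.64 = 2489.44
ΣP(Period 1)Q(Period 1) = 3.06×127 + 1047.41×1 + 2.20×62 + 1.92×388 = 388.62 + 1047.41 + 136.4 + 744.96 = 2317.39
link = 2489.44/2317.39 = 1.074243
Chained index = 100 × 0.851127 × 1.074243 = 91.4317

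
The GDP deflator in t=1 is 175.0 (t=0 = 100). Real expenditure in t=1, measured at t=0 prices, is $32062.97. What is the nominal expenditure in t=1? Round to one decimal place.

Nominal = Real × (Index/100) = 32062.97 × (175.0/100)
        = 32062.97 × 1.750 = 56110.1975

56110.2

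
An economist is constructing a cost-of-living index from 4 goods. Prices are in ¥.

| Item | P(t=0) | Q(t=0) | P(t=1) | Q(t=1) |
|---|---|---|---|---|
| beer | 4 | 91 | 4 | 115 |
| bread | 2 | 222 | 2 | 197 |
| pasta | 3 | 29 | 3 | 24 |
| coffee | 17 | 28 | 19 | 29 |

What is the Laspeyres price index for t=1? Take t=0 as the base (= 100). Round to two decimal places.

Laspeyres price index uses base-period quantities as weights.
ΣP(t=1)·Q(t=0) = 4×91 + 2×222 + 3×29 + 19×28 = 364 + 444 + 87 + 532 = 1427
ΣP(t=0)·Q(t=0) = 4×91 + 2×222 + 3×29 + 17×28 = 364 + 444 + 87 + 476 = 1371
Index = 1427 / 1371 × 100 = 104.0846

104.08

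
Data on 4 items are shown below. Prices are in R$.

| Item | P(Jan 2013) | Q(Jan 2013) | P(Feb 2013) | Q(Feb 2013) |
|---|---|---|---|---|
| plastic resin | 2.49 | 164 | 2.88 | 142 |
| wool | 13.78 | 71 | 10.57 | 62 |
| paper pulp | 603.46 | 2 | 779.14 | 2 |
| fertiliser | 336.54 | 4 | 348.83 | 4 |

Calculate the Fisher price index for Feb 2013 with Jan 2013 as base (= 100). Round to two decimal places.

Laspeyres component (base-period weights):
ΣP(Feb 2013)Q(Jan 2013) = 2.88×164 + 10.57×71 + 779.14×2 + 348.83×4 = 472.32 + 750.47 + 1558.28 + 1395.32 = 4176.39
ΣP(Jan 2013)Q(Jan 2013) = 2.49×164 + 13.78×71 + 603.46×2 + 336.54×4 = 408.36 + 978.38 + 1206.92 + 1346.16 = 3939.82
L = 4176.39 / 3939.82 × 100 = 106.0046
Paasche component (current-period weights):
ΣP(Feb 2013)Q(Feb 2013) = 2.88×142 + 10.57×62 + 779.14×2 + 348.83×4 = 408.96 + 655.34 + 1558.28 + 1395.32 = 4017.9
ΣP(Jan 2013)Q(Feb 2013) = 2.49×142 + 13.78×62 + 603.46×2 + 336.54×4 = 353.58 + 854.36 + 1206.92 + 1346.16 = 3761.02
P = 4017.9 / 3761.02 × 100 = 106.8301
Fisher = √(L × P) = √(106.0046 × 106.8301) = 106.4165

106.42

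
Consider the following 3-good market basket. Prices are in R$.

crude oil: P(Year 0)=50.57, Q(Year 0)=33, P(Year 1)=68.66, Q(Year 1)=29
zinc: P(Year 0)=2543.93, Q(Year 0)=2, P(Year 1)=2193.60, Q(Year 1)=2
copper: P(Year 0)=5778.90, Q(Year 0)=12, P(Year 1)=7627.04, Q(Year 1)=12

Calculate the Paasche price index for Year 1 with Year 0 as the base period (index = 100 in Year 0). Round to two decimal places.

128.99

Paasche price index uses current-period quantities as weights.
ΣP(Year 1)·Q(Year 1) = 68.66×29 + 2193.60×2 + 7627.04×12 = 1991.14 + 4387.2 + 91524.48 = 97902.82
ΣP(Year 0)·Q(Year 1) = 50.57×29 + 2543.93×2 + 5778.90×12 = 1466.53 + 5087.86 + 69346.8 = 75901.19
Index = 97902.82 / 75901.19 × 100 = 128.9872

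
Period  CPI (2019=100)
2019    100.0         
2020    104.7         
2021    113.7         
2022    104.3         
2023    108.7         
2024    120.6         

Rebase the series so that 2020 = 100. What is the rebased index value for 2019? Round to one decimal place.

Rebased(2019) = 100.0 / 104.7 × 100 = 95.5110

95.5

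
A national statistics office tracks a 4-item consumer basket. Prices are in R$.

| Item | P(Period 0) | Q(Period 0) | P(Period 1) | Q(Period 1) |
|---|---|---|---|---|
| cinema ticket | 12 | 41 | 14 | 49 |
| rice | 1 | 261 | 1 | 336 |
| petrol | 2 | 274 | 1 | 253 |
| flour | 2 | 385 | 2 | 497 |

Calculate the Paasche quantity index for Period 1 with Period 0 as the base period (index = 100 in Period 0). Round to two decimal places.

120.76

Paasche quantity index uses current-period prices as weights.
ΣP(Period 1)·Q(Period 1) = 14×49 + 1×336 + 1×253 + 2×497 = 686 + 336 + 253 + 994 = 2269
ΣP(Period 1)·Q(Period 0) = 14×41 + 1×261 + 1×274 + 2×385 = 574 + 261 + 274 + 770 = 1879
Index = 2269 / 1879 × 100 = 120.7557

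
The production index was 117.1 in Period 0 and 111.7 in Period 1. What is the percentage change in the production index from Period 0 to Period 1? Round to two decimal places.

-4.61%

Change = (111.7 − 117.1) / 117.1 × 100
       = -5.4 / 117.1 × 100 = -4.6114%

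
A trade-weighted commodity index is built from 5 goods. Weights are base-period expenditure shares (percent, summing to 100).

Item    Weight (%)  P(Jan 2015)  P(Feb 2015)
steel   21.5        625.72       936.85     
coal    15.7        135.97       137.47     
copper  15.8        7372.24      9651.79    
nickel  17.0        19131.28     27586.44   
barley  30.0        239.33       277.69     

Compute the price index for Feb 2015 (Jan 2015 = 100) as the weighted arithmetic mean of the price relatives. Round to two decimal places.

steel: 21.5 × (936.85/625.72) = 21.5 × 1.497235 = 32.1906
coal: 15.7 × (137.47/135.97) = 15.7 × 1.011032 = 15.8732
copper: 15.8 × (9651.79/7372.24) = 15.8 × 1.309207 = 20.6855
nickel: 17.0 × (27586.44/19131.28) = 17.0 × 1.441955 = 24.5132
barley: 30.0 × (277.69/239.33) = 30.0 × 1.160281 = 34.8084
Index = Σ wᵢ·(p₁ᵢ/p₀ᵢ) = 32.1906 + 15.8732 + 20.6855 + 24.5132 + 34.8084 = 128.0709

128.07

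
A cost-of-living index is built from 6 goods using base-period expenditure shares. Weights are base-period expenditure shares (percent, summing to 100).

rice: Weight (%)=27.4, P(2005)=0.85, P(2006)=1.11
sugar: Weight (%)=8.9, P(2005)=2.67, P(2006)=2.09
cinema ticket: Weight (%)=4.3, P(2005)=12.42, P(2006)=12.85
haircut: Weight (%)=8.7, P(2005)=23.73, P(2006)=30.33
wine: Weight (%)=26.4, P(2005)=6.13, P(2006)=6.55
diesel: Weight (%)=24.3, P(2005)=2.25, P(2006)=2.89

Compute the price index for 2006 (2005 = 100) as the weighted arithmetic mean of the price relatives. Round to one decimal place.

rice: 27.4 × (1.11/0.85) = 27.4 × 1.305882 = 35.7812
sugar: 8.9 × (2.09/2.67) = 8.9 × 0.782772 = 6.9667
cinema ticket: 4.3 × (12.85/12.42) = 4.3 × 1.034622 = 4.4489
haircut: 8.7 × (30.33/23.73) = 8.7 × 1.278129 = 11.1197
wine: 26.4 × (6.55/6.13) = 26.4 × 1.068515 = 28.2088
diesel: 24.3 × (2.89/2.25) = 24.3 × 1.284444 = 31.2120
Index = Σ wᵢ·(p₁ᵢ/p₀ᵢ) = 35.7812 + 6.9667 + 4.4489 + 11.1197 + 28.2088 + 31.2120 = 117.7372

117.7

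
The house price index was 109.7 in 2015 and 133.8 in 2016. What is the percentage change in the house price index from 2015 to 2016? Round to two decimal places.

Change = (133.8 − 109.7) / 109.7 × 100
       = 24.1 / 109.7 × 100 = 21.9690%

21.97%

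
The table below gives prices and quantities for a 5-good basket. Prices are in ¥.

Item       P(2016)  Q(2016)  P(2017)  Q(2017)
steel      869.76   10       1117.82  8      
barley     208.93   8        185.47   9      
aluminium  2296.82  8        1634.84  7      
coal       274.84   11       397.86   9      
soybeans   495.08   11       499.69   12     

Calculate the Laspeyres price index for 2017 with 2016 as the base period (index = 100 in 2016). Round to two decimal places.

Laspeyres price index uses base-period quantities as weights.
ΣP(2017)·Q(2016) = 1117.82×10 + 185.47×8 + 1634.84×8 + 397.86×11 + 499.69×11 = 11178.2 + 1483.76 + 13078.72 + 4376.46 + 5496.59 = 35613.73
ΣP(2016)·Q(2016) = 869.76×10 + 208.93×8 + 2296.82×8 + 274.84×11 + 495.08×11 = 8697.6 + 1671.44 + 18374.56 + 3023.24 + 5445.88 = 37212.72
Index = 35613.73 / 37212.72 × 100 = 95.7031

95.70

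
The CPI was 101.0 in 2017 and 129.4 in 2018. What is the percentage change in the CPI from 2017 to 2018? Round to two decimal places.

Change = (129.4 − 101.0) / 101.0 × 100
       = 28.4 / 101.0 × 100 = 28.1188%

28.12%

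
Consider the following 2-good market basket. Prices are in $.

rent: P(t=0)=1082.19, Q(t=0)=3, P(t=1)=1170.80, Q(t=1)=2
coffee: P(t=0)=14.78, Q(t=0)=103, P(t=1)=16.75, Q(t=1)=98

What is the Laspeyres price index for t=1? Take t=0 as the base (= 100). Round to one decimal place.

Laspeyres price index uses base-period quantities as weights.
ΣP(t=1)·Q(t=0) = 1170.80×3 + 16.75×103 = 3512.4 + 1725.25 = 5237.65
ΣP(t=0)·Q(t=0) = 1082.19×3 + 14.78×103 = 3246.57 + 1522.34 = 4768.91
Index = 5237.65 / 4768.91 × 100 = 109.8291

109.8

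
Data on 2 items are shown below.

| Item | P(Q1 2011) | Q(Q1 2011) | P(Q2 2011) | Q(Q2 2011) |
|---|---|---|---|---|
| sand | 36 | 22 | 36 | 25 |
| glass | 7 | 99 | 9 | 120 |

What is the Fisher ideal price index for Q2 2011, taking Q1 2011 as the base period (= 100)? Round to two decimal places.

113.56

Laspeyres component (base-period weights):
ΣP(Q2 2011)Q(Q1 2011) = 36×22 + 9×99 = 792 + 891 = 1683
ΣP(Q1 2011)Q(Q1 2011) = 36×22 + 7×99 = 792 + 693 = 1485
L = 1683 / 1485 × 100 = 113.3333
Paasche component (current-period weights):
ΣP(Q2 2011)Q(Q2 2011) = 36×25 + 9×120 = 900 + 1080 = 1980
ΣP(Q1 2011)Q(Q2 2011) = 36×25 + 7×120 = 900 + 840 = 1740
P = 1980 / 1740 × 100 = 113.7931
Fisher = √(L × P) = √(113.3333 × 113.7931) = 113.5630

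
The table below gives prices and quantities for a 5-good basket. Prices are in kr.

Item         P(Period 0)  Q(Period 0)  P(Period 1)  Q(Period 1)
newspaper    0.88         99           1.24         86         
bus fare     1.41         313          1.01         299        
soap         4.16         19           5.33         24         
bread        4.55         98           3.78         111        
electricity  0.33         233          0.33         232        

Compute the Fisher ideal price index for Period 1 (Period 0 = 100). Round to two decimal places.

87.49

Laspeyres component (base-period weights):
ΣP(Period 1)Q(Period 0) = 1.24×99 + 1.01×313 + 5.33×19 + 3.78×98 + 0.33×233 = 122.76 + 316.13 + 101.27 + 370.44 + 76.89 = 987.49
ΣP(Period 0)Q(Period 0) = 0.88×99 + 1.41×313 + 4.16×19 + 4.55×98 + 0.33×233 = 87.12 + 441.33 + 79.04 + 445.9 + 76.89 = 1130.28
L = 987.49 / 1130.28 × 100 = 87.3668
Paasche component (current-period weights):
ΣP(Period 1)Q(Period 1) = 1.24×86 + 1.01×299 + 5.33×24 + 3.78×111 + 0.33×232 = 106.64 + 301.99 + 127.92 + 419.58 + 76.56 = 1032.69
ΣP(Period 0)Q(Period 1) = 0.88×86 + 1.41×299 + 4.16×24 + 4.55×111 + 0.33×232 = 75.68 + 421.59 + 99.84 + 505.05 + 76.56 = 1178.72
P = 1032.69 / 1178.72 × 100 = 87.6111
Fisher = √(L × P) = √(87.3668 × 87.6111) = 87.4889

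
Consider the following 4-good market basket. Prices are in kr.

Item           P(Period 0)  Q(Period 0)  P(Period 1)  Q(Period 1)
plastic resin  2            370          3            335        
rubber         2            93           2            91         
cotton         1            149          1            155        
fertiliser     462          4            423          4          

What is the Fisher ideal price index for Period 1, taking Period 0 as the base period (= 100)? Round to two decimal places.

106.79

Laspeyres component (base-period weights):
ΣP(Period 1)Q(Period 0) = 3×370 + 2×93 + 1×149 + 423×4 = 1110 + 186 + 149 + 1692 = 3137
ΣP(Period 0)Q(Period 0) = 2×370 + 2×93 + 1×149 + 462×4 = 740 + 186 + 149 + 1848 = 2923
L = 3137 / 2923 × 100 = 107.3212
Paasche component (current-period weights):
ΣP(Period 1)Q(Period 1) = 3×335 + 2×91 + 1×155 + 423×4 = 1005 + 182 + 155 + 1692 = 3034
ΣP(Period 0)Q(Period 1) = 2×335 + 2×91 + 1×155 + 462×4 = 670 + 182 + 155 + 1848 = 2855
P = 3034 / 2855 × 100 = 106.2697
Fisher = √(L × P) = √(107.3212 × 106.2697) = 106.7942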